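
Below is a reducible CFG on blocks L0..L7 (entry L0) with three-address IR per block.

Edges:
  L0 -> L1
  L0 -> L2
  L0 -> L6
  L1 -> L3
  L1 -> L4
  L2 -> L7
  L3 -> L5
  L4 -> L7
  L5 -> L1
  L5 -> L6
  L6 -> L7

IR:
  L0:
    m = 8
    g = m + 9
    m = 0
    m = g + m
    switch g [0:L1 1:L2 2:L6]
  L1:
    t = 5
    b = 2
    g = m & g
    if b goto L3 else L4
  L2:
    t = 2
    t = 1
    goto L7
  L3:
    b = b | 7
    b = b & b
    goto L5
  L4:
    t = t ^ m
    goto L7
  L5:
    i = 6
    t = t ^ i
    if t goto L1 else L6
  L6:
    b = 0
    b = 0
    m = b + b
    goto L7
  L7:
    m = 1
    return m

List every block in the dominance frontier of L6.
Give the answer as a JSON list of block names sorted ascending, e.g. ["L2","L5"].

Answer: ["L7"]

Derivation:
idom tree: L1←L0 L2←L0 L3←L1 L4←L1 L5←L3 L6←L0 L7←L0
Join-block Dom:
  L1: preds {L0,L5}: {L0} ∩ {L0,L1,L3,L5} = {L0}; idom=L0
  L6: preds {L0,L5}: {L0} ∩ {L0,L1,L3,L5} = {L0}; idom=L0
  L7: preds {L2,L4,L6}: {L0,L2} ∩ {L0,L1,L4} ∩ {L0,L6} = {L0}; idom=L0

Frontier:
  join L1 pred L0: · stop@L0
  join L1 pred L5: L5→L3→L1 stop@L0
  join L6 pred L0: · stop@L0
  join L6 pred L5: L5→L3→L1 stop@L0
  join L7 pred L2: L2 stop@L0
  join L7 pred L4: L4→L1 stop@L0
  join L7 pred L6: L6 stop@L0
  L0: DF=∅
  L1: DF={L1,L6,L7}
  L2: DF={L7}
  L3: DF={L1,L6}
  L4: DF={L7}
  L5: DF={L1,L6}
  L6: DF={L7}
  L7: DF=∅

DF(L6) = ["L7"]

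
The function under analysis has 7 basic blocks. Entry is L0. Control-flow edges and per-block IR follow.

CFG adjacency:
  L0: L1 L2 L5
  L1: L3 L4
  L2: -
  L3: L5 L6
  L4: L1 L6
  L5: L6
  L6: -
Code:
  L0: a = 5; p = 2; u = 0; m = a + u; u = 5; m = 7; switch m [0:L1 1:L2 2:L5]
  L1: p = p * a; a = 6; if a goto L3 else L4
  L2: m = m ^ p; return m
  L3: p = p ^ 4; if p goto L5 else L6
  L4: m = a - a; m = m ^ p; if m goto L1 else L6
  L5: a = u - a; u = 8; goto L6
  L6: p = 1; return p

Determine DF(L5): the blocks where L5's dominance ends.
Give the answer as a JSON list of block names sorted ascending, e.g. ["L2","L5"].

Answer: ["L6"]

Derivation:
idom tree: L1←L0 L2←L0 L3←L1 L4←L1 L5←L0 L6←L0
Dom∩ at merges:
  L1: preds {L0,L4}: {L0} ∩ {L0,L1,L4} = {L0}; idom=L0
  L5: preds {L0,L3}: {L0} ∩ {L0,L1,L3} = {L0}; idom=L0
  L6: preds {L3,L4,L5}: {L0,L1,L3} ∩ {L0,L1,L4} ∩ {L0,L5} = {L0}; idom=L0

DF derivation:
  L1←L0: walk · to L0
  L1←L4: walk L4→L1 to L0
  L5←L0: walk · to L0
  L5←L3: walk L3→L1 to L0
  L6←L3: walk L3→L1 to L0
  L6←L4: walk L4→L1 to L0
  L6←L5: walk L5 to L0
  L0 → ∅
  L1 → {L1,L5,L6}
  L2 → ∅
  L3 → {L5,L6}
  L4 → {L1,L6}
  L5 → {L6}
  L6 → ∅

DF(L5) = ["L6"]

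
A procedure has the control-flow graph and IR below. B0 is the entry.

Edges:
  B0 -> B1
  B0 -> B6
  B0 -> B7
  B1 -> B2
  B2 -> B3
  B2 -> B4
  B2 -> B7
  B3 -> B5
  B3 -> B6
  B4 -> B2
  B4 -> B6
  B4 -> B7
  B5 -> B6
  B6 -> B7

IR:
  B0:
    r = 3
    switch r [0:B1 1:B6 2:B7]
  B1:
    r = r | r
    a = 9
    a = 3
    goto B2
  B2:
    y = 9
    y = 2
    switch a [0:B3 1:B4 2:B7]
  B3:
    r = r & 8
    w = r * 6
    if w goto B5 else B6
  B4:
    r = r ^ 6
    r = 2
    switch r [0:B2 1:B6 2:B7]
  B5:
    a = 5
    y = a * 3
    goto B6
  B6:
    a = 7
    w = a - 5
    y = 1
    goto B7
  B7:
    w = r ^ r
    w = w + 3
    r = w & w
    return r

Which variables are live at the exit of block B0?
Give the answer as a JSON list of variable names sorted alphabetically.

Answer: ["r"]

Working:
Per-block:
  B0: def={r} ue=∅
  B1: def={a,r} ue={r}
  B2: def={y} ue={a}
  B3: def={r,w} ue={r}
  B4: def={r} ue={r}
  B5: def={a,y} ue=∅
  B6: def={a,w,y} ue=∅
  B7: def={r,w} ue={r}

Live sets:
  B0 li=∅ lo={r}
  B1 li={r} lo={a,r}
  B2 li={a,r} lo={a,r}
  B3 li={r} lo={r}
  B4 li={a,r} lo={a,r}
  B5 li={r} lo={r}
  B6 li={r} lo={r}
  B7 li={r} lo=∅

live-out(B0) = ["r"]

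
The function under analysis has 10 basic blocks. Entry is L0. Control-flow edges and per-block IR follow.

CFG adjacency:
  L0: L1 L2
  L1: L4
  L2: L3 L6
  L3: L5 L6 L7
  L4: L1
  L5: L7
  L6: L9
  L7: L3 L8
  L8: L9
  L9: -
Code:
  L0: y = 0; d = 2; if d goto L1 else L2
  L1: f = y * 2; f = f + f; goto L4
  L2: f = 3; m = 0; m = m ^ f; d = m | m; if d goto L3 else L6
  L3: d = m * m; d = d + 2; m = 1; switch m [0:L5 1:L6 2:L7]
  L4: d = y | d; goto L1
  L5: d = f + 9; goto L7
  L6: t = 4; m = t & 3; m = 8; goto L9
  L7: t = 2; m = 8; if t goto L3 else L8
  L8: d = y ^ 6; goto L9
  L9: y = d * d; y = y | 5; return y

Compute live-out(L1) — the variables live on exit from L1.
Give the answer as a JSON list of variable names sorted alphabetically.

Answer: ["d", "y"]

Working:
Per-block:
  L0: {d,y} / ∅
  L1: {f} / {y}
  L2: {d,f,m} / ∅
  L3: {d,m} / {m}
  L4: {d} / {d,y}
  L5: {d} / {f}
  L6: {m,t} / ∅
  L7: {m,t} / ∅
  L8: {d} / {y}
  L9: {y} / {d}

Liveness:
  L0: in=∅ out={d,y}
  L1: in={d,y} out={d,y}
  L2: in={y} out={d,f,m,y}
  L3: in={f,m,y} out={d,f,y}
  L4: in={d,y} out={d,y}
  L5: in={f,y} out={f,y}
  L6: in={d} out={d}
  L7: in={f,y} out={f,m,y}
  L8: in={y} out={d}
  L9: in={d} out=∅

live-out(L1) = ["d", "y"]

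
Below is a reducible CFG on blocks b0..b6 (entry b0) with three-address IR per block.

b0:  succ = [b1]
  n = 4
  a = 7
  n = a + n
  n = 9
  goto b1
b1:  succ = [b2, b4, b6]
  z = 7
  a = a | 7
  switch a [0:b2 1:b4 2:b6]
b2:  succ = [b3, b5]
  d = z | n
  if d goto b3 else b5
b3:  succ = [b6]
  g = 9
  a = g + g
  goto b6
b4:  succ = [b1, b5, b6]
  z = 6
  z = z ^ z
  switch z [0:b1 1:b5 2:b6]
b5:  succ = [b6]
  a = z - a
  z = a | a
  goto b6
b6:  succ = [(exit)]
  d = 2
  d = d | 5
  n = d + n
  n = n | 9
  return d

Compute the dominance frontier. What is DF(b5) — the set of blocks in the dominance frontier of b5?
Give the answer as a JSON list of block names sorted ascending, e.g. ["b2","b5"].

Answer: ["b6"]

Working:
idom tree: b1←b0 b2←b1 b3←b2 b4←b1 b5←b1 b6←b1
Join-block Dom:
  b1: preds {b0,b4}: {b0} ∩ {b0,b1,b4} = {b0}; idom=b0
  b5: preds {b2,b4}: {b0,b1,b2} ∩ {b0,b1,b4} = {b0,b1}; idom=b1
  b6: preds {b1,b3,b4,b5}: {b0,b1} ∩ {b0,b1,b2,b3} ∩ {b0,b1,b4} ∩ {b0,b1,b5} = {b0,b1}; idom=b1

DF walk-up:
  join b1 pred b0: · stop@b0
  join b1 pred b4: b4→b1 stop@b0
  join b5 pred b2: b2 stop@b1
  join b5 pred b4: b4 stop@b1
  join b6 pred b1: · stop@b1
  join b6 pred b3: b3→b2 stop@b1
  join b6 pred b4: b4 stop@b1
  join b6 pred b5: b5 stop@b1
  b0: DF=∅
  b1: DF={b1}
  b2: DF={b5,b6}
  b3: DF={b6}
  b4: DF={b1,b5,b6}
  b5: DF={b6}
  b6: DF=∅

DF(b5) = ["b6"]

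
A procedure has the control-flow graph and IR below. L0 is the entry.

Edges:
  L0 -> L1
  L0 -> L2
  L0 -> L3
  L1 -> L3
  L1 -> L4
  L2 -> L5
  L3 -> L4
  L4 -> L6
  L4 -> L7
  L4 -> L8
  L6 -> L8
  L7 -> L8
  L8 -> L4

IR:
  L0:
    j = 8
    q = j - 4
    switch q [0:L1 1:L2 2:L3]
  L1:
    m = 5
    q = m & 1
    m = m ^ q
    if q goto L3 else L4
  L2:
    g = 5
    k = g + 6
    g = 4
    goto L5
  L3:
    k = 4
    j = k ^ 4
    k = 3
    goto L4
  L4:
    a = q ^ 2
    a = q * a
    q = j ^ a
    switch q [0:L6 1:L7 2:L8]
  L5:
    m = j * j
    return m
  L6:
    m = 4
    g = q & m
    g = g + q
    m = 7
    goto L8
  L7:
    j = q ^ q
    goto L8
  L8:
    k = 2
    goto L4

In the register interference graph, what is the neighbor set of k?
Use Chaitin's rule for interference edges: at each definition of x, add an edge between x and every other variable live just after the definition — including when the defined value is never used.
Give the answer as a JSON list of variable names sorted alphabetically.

Answer: ["j", "q"]

Derivation:
Per-block:
  L0: {j,q} / ∅
  L1: {m,q} / ∅
  L2: {g,k} / ∅
  L3: {j,k} / ∅
  L4: {a,q} / {j,q}
  L5: {m} / {j}
  L6: {g,m} / {q}
  L7: {j} / {q}
  L8: {k} / ∅

Backward fixpoint:
  live L0: ∅→{j,q}
  live L1: {j}→{j,q}
  live L2: {j}→{j}
  live L3: {q}→{j,q}
  live L4: {j,q}→{j,q}
  live L5: {j}→∅
  live L6: {j,q}→{j,q}
  live L7: {q}→{j,q}
  live L8: {j,q}→{j,q}

Conflict graph:
  a — {j,q}
  g — {j,q}
  j — {a,g,k,m,q}
  k — {j,q}
  m — {j,q}
  q — {a,g,j,k,m}

N(k) = ["j", "q"]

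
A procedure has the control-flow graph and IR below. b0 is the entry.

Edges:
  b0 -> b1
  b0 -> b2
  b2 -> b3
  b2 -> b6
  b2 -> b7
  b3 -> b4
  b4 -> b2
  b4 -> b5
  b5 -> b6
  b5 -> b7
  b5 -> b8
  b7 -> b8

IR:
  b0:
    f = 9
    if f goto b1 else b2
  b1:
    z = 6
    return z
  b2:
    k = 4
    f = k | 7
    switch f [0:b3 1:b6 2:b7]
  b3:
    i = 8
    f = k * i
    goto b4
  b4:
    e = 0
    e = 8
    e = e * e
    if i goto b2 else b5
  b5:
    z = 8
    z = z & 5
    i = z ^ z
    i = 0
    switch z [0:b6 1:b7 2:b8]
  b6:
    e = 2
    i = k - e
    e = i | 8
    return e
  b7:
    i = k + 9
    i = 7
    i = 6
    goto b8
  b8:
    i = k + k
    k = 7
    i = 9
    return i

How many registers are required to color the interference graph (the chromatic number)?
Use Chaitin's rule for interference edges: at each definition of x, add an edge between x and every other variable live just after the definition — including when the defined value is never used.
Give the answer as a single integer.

Answer: 3

Working:
Block summaries:
  b0: def={f} ue=∅
  b1: def={z} ue=∅
  b2: def={f,k} ue=∅
  b3: def={f,i} ue={k}
  b4: def={e} ue={i}
  b5: def={i,z} ue=∅
  b6: def={e,i} ue={k}
  b7: def={i} ue={k}
  b8: def={i,k} ue={k}

Backward fixpoint:
  live b0: ∅→∅
  live b1: ∅→∅
  live b2: ∅→{k}
  live b3: {k}→{i,k}
  live b4: {i,k}→{k}
  live b5: {k}→{k}
  live b6: {k}→∅
  live b7: {k}→{k}
  live b8: {k}→∅

Interfere edges:
  e — {i,k}
  f — {i,k}
  i — {e,f,k,z}
  k — {e,f,i,z}
  z — {i,k}

Colouring:
  clique {e,i,k} ⇒ need ≥ 3
  3-colouring: R0={i}  R1={k}  R2={e,f,z}
  χ = 3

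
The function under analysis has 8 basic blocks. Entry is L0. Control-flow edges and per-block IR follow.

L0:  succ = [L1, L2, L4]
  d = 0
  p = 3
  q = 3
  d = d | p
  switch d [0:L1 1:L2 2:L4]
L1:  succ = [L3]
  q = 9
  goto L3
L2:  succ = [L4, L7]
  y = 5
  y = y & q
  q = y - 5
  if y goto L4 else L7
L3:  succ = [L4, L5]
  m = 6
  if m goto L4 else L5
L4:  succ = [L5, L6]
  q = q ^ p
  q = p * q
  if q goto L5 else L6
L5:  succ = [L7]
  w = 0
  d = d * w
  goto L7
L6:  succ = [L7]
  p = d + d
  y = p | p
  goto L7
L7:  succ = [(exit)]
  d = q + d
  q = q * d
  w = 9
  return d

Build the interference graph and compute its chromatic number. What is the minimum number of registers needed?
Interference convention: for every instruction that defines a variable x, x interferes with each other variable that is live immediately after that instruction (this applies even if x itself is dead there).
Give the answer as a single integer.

Answer: 4

Working:
def/use:
  L0 def {d,p,q} use ∅
  L1 def {q} use ∅
  L2 def {q,y} use {q}
  L3 def {m} use ∅
  L4 def {q} use {p,q}
  L5 def {d,w} use {d}
  L6 def {p,y} use {d}
  L7 def {d,q,w} use {d,q}

Live sets:
  L0 li=∅ lo={d,p,q}
  L1 li={d,p} lo={d,p,q}
  L2 li={d,p,q} lo={d,p,q}
  L3 li={d,p,q} lo={d,p,q}
  L4 li={d,p,q} lo={d,q}
  L5 li={d,q} lo={d,q}
  L6 li={d,q} lo={d,q}
  L7 li={d,q} lo=∅

Conflict graph:
  d — {m,p,q,w,y}
  m — {d,p,q}
  p — {d,m,q,y}
  q — {d,m,p,w,y}
  w — {d,q}
  y — {d,p,q}

Registers:
  {d,m,p,q} pairwise interfere (4-clique) ⇒ χ ≥ 4
  4-colouring: r0={d}  r1={q}  r2={p,w}  r3={m,y}
  χ = 4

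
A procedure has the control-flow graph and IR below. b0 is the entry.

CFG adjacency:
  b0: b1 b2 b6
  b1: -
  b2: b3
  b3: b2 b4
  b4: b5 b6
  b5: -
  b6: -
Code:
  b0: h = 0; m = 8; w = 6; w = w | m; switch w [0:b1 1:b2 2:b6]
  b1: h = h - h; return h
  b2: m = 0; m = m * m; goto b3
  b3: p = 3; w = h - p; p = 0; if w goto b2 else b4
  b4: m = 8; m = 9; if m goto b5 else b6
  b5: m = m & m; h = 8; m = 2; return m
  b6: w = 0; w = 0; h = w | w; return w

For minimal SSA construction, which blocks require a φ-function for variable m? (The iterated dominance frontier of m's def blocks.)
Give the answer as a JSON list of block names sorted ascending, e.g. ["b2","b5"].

Answer: ["b2", "b6"]

Analysis:
idom tree: b1←b0 b2←b0 b3←b2 b4←b3 b5←b4 b6←b0
Dom at joins:
  b2: preds {b0,b3}: {b0} ∩ {b0,b2,b3} = {b0}; idom=b0
  b6: preds {b0,b4}: {b0} ∩ {b0,b2,b3,b4} = {b0}; idom=b0

DF walk-up:
  join b2 pred b0: · stop@b0
  join b2 pred b3: b3→b2 stop@b0
  join b6 pred b0: · stop@b0
  join b6 pred b4: b4→b3→b2 stop@b0
  b0 → ∅
  b1 → ∅
  b2 → {b2,b6}
  b3 → {b2,b6}
  b4 → {b6}
  b5 → ∅
  b6 → ∅

φ for m: defs {b0,b2,b4,b5}
  DF⁺ = {b2,b6}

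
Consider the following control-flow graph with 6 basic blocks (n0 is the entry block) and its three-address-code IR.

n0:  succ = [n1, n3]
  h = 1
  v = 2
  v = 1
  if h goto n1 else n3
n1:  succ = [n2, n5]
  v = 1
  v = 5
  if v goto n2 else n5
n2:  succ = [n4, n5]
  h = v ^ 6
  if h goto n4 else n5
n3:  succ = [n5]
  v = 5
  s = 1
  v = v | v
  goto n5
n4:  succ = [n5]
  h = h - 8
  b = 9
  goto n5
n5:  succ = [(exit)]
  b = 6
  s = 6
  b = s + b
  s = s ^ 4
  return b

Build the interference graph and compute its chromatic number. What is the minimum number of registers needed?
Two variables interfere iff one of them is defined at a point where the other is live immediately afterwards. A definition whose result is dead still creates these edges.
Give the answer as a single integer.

def/use:
  n0: {h,v} / ∅
  n1: {v} / ∅
  n2: {h} / {v}
  n3: {s,v} / ∅
  n4: {b,h} / {h}
  n5: {b,s} / ∅

Liveness:
  n0: in=∅ out=∅
  n1: in=∅ out={v}
  n2: in={v} out={h}
  n3: in=∅ out=∅
  n4: in={h} out=∅
  n5: in=∅ out=∅

Conflict graph:
  b — {s}
  h — {v}
  s — {b,v}
  v — {h,s}

Chromatic number:
  lower bound: {b,s} mutually conflict ⇒ χ ≥ 2
  assign b→c1 h→c0 s→c0 v→c1 — no edge inside a register ⇒ χ ≤ 2
  χ = 2

Answer: 2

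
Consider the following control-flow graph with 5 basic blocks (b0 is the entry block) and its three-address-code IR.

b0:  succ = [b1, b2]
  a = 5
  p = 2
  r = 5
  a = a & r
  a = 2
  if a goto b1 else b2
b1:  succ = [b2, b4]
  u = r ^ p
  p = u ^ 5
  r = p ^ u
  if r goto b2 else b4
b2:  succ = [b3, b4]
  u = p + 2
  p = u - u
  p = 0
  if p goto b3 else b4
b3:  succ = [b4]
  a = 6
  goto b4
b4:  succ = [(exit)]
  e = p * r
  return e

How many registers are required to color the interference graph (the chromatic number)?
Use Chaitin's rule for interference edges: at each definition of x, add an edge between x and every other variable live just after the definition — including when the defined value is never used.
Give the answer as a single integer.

Answer: 3

Derivation:
Block summaries:
  b0: {a,p,r} / ∅
  b1: {p,r,u} / {p,r}
  b2: {p,u} / {p}
  b3: {a} / ∅
  b4: {e} / {p,r}

Backward fixpoint:
  b0: in=∅ out={p,r}
  b1: in={p,r} out={p,r}
  b2: in={p,r} out={p,r}
  b3: in={p,r} out={p,r}
  b4: in={p,r} out=∅

Interference:
  a: {p,r}
  e: ∅
  p: {a,r,u}
  r: {a,p,u}
  u: {p,r}

Colouring:
  clique {a,p,r} ⇒ need ≥ 3
  assign a→c2 e→c0 p→c0 r→c1 u→c2 — no edge inside a register ⇒ χ ≤ 3
  χ = 3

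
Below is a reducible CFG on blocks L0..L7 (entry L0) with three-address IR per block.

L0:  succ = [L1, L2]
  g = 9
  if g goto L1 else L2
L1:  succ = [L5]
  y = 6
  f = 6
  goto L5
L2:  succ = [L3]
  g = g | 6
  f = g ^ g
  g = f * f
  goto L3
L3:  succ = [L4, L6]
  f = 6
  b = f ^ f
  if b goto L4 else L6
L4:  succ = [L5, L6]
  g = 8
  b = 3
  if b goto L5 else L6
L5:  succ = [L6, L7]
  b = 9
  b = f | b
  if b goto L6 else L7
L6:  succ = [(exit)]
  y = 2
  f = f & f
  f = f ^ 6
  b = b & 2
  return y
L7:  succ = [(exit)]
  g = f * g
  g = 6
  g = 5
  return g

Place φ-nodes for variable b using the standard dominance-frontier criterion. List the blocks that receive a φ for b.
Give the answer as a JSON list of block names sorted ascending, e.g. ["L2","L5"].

Answer: ["L5", "L6"]

Analysis:
idom tree: L1←L0 L2←L0 L3←L2 L4←L3 L5←L0 L6←L0 L7←L5
Dom∩ at merges:
  L5: preds {L1,L4}: {L0,L1} ∩ {L0,L2,L3,L4} = {L0}; idom=L0
  L6: preds {L3,L4,L5}: {L0,L2,L3} ∩ {L0,L2,L3,L4} ∩ {L0,L5} = {L0}; idom=L0

DF derivation:
  L5←L1: walk L1 to L0
  L5←L4: walk L4→L3→L2 to L0
  L6←L3: walk L3→L2 to L0
  L6←L4: walk L4→L3→L2 to L0
  L6←L5: walk L5 to L0
  L0: DF=∅
  L1: DF={L5}
  L2: DF={L5,L6}
  L3: DF={L5,L6}
  L4: DF={L5,L6}
  L5: DF={L6}
  L6: DF=∅
  L7: DF=∅

φ for b: defs {L3,L4,L5,L6}
  DF⁺ = {L5,L6}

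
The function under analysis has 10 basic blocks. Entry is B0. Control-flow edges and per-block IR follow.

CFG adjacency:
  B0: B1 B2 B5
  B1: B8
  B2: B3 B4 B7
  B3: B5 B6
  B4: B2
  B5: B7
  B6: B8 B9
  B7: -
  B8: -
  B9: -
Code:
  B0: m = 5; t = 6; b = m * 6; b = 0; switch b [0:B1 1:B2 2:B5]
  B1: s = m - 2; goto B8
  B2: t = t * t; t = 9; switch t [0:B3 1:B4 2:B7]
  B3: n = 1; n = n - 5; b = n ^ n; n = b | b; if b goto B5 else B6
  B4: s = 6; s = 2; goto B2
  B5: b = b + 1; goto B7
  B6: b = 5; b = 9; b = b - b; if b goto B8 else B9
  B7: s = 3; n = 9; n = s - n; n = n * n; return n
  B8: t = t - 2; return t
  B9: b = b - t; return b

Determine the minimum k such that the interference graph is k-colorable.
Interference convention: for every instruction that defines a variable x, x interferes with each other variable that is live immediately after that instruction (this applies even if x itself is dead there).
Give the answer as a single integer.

Answer: 3

Analysis:
Block summaries:
  B0: {b,m,t} / ∅
  B1: {s} / {m}
  B2: {t} / {t}
  B3: {b,n} / ∅
  B4: {s} / ∅
  B5: {b} / {b}
  B6: {b} / ∅
  B7: {n,s} / ∅
  B8: {t} / {t}
  B9: {b} / {b,t}

Liveness:
  live B0: ∅→{b,m,t}
  live B1: {m,t}→{t}
  live B2: {t}→{t}
  live B3: {t}→{b,t}
  live B4: {t}→{t}
  live B5: {b}→∅
  live B6: {t}→{b,t}
  live B7: ∅→∅
  live B8: {t}→∅
  live B9: {b,t}→∅

Conflict graph:
  b↔{m,n,t}
  m↔{b,t}
  n↔{b,s,t}
  s↔{n,t}
  t↔{b,m,n,s}

Colouring:
  clique {b,m,t} ⇒ need ≥ 3
  assign b→c1 m→c2 n→c2 s→c1 t→c0 — no edge inside a register ⇒ χ ≤ 3
  χ = 3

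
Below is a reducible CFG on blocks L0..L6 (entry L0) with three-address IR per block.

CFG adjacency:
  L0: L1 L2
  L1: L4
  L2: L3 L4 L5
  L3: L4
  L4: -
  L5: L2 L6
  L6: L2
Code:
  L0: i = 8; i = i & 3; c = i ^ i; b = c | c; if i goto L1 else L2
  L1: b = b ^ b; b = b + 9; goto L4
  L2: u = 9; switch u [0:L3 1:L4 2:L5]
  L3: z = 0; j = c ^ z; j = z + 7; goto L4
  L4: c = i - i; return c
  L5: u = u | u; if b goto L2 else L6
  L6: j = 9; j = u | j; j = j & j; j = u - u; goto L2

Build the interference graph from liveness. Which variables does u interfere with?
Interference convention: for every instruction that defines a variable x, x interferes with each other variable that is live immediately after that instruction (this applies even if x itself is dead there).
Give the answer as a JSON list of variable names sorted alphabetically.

Per-block:
  L0: def={b,c,i} ue=∅
  L1: def={b} ue={b}
  L2: def={u} ue=∅
  L3: def={j,z} ue={c}
  L4: def={c} ue={i}
  L5: def={u} ue={b,u}
  L6: def={j} ue={u}

Backward fixpoint:
  L0 li=∅ lo={b,c,i}
  L1 li={b,i} lo={i}
  L2 li={b,c,i} lo={b,c,i,u}
  L3 li={c,i} lo={i}
  L4 li={i} lo=∅
  L5 li={b,c,i,u} lo={b,c,i,u}
  L6 li={b,c,i,u} lo={b,c,i}

Interfere edges:
  b — {c,i,j,u}
  c — {b,i,j,u,z}
  i — {b,c,j,u,z}
  j — {b,c,i,u,z}
  u — {b,c,i,j}
  z — {c,i,j}

N(u) = ["b", "c", "i", "j"]

Answer: ["b", "c", "i", "j"]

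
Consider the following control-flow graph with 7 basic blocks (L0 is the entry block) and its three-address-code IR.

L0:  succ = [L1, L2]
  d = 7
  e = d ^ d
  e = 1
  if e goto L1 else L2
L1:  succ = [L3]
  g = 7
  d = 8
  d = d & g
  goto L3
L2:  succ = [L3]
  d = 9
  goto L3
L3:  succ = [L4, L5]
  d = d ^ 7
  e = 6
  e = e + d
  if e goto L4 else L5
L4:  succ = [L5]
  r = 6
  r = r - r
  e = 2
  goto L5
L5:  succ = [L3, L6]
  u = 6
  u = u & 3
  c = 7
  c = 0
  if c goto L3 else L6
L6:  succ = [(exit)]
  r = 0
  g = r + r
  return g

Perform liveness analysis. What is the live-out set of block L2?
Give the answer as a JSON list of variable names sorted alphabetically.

Answer: ["d"]

Derivation:
Per-block:
  L0: def={d,e} ue=∅
  L1: def={d,g} ue=∅
  L2: def={d} ue=∅
  L3: def={d,e} ue={d}
  L4: def={e,r} ue=∅
  L5: def={c,u} ue=∅
  L6: def={g,r} ue=∅

Live sets:
  L0 li=∅ lo=∅
  L1 li=∅ lo={d}
  L2 li=∅ lo={d}
  L3 li={d} lo={d}
  L4 li={d} lo={d}
  L5 li={d} lo={d}
  L6 li=∅ lo=∅

live-out(L2) = ["d"]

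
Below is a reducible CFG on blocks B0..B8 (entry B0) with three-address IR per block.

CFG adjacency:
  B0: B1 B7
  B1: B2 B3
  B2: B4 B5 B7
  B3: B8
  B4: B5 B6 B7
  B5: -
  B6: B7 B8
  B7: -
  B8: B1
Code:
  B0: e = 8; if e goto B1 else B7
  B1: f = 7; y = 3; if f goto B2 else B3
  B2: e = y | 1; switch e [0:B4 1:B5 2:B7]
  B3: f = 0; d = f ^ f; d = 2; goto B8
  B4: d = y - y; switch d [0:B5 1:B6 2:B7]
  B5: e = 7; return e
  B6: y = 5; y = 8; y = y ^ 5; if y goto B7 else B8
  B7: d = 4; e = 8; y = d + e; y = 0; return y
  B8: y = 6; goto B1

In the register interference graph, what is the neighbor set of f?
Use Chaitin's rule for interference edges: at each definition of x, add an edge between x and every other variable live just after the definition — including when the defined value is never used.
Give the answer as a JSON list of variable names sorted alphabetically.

Block summaries:
  B0: {e} / ∅
  B1: {f,y} / ∅
  B2: {e} / {y}
  B3: {d,f} / ∅
  B4: {d} / {y}
  B5: {e} / ∅
  B6: {y} / ∅
  B7: {d,e,y} / ∅
  B8: {y} / ∅

Live sets:
  B0 li=∅ lo=∅
  B1 li=∅ lo={y}
  B2 li={y} lo={y}
  B3 li=∅ lo=∅
  B4 li={y} lo=∅
  B5 li=∅ lo=∅
  B6 li=∅ lo=∅
  B7 li=∅ lo=∅
  B8 li=∅ lo=∅

Interfere edges:
  d: {e}
  e: {d,y}
  f: {y}
  y: {e,f}

N(f) = ["y"]

Answer: ["y"]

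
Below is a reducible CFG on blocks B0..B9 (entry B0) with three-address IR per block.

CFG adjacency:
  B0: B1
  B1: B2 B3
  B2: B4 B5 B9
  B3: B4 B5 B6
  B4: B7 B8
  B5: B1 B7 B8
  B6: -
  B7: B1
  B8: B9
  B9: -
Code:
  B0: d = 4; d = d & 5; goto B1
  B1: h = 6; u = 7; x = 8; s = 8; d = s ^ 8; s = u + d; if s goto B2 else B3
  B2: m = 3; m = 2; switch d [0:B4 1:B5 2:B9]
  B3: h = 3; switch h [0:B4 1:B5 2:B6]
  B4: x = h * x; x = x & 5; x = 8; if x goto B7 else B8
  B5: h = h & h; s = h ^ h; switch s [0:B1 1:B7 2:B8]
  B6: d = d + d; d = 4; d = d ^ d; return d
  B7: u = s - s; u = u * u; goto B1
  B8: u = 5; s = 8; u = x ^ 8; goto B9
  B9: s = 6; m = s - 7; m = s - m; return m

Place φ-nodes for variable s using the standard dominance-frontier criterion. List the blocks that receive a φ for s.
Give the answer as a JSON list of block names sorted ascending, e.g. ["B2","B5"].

Answer: ["B1", "B7", "B8", "B9"]

Derivation:
idom tree: B1←B0 B2←B1 B3←B1 B4←B1 B5←B1 B6←B3 B7←B1 B8←B1 B9←B1
Dom∩ at merges:
  B1: preds {B0,B5,B7}: {B0} ∩ {B0,B1,B5} ∩ {B0,B1,B7} = {B0}; idom=B0
  B4: preds {B2,B3}: {B0,B1,B2} ∩ {B0,B1,B3} = {B0,B1}; idom=B1
  B5: preds {B2,B3}: {B0,B1,B2} ∩ {B0,B1,B3} = {B0,B1}; idom=B1
  B7: preds {B4,B5}: {B0,B1,B4} ∩ {B0,B1,B5} = {B0,B1}; idom=B1
  B8: preds {B4,B5}: {B0,B1,B4} ∩ {B0,B1,B5} = {B0,B1}; idom=B1
  B9: preds {B2,B8}: {B0,B1,B2} ∩ {B0,B1,B8} = {B0,B1}; idom=B1

Frontier:
  join B1 pred B0: · stop@B0
  join B1 pred B5: B5→B1 stop@B0
  join B1 pred B7: B7→B1 stop@B0
  join B4 pred B2: B2 stop@B1
  join B4 pred B3: B3 stop@B1
  join B5 pred B2: B2 stop@B1
  join B5 pred B3: B3 stop@B1
  join B7 pred B4: B4 stop@B1
  join B7 pred B5: B5 stop@B1
  join B8 pred B4: B4 stop@B1
  join B8 pred B5: B5 stop@B1
  join B9 pred B2: B2 stop@B1
  join B9 pred B8: B8 stop@B1
  B0 → ∅
  B1 → {B1}
  B2 → {B4,B5,B9}
  B3 → {B4,B5}
  B4 → {B7,B8}
  B5 → {B1,B7,B8}
  B6 → ∅
  B7 → {B1}
  B8 → {B9}
  B9 → ∅

φ for s: defs {B1,B5,B8,B9}
  DF⁺ = {B1,B7,B8,B9}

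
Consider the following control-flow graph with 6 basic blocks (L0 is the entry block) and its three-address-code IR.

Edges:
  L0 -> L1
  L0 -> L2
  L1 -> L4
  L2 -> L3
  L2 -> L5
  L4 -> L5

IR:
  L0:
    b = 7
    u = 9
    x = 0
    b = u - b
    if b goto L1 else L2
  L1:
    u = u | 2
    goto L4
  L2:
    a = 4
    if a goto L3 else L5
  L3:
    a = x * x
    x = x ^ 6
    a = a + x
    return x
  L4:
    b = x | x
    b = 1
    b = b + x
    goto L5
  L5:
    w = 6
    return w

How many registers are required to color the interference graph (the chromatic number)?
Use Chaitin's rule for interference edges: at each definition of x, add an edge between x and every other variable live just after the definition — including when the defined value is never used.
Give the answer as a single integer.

def/use:
  L0: def={b,u,x} ue=∅
  L1: def={u} ue={u}
  L2: def={a} ue=∅
  L3: def={a,x} ue={x}
  L4: def={b} ue={x}
  L5: def={w} ue=∅

Live sets:
  live L0: ∅→{u,x}
  live L1: {u,x}→{x}
  live L2: {x}→{x}
  live L3: {x}→∅
  live L4: {x}→∅
  live L5: ∅→∅

Interfere edges:
  a: {x}
  b: {u,x}
  u: {b,x}
  w: ∅
  x: {a,b,u}

Registers:
  clique {b,u,x} ⇒ need ≥ 3
  assign a→c1 b→c1 u→c2 w→c0 x→c0 — no edge inside a register ⇒ χ ≤ 3
  χ = 3

Answer: 3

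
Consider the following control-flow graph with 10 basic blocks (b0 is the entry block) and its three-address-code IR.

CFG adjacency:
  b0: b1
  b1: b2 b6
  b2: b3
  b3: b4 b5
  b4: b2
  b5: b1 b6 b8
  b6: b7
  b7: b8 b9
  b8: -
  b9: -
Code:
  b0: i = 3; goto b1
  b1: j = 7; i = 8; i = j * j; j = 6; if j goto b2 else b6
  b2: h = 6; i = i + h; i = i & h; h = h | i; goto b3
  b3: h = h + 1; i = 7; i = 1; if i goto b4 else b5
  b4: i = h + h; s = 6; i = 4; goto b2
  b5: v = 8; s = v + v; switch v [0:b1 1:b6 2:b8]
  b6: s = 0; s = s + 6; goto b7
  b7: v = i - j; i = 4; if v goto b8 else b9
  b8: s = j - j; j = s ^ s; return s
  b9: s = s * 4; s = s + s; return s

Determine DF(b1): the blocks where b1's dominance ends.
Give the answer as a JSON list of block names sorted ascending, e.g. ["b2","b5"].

Answer: ["b1"]

Analysis:
idom tree: b1←b0 b2←b1 b3←b2 b4←b3 b5←b3 b6←b1 b7←b6 b8←b1 b9←b7
Dom∩ at merges:
  b1: preds {b0,b5}: {b0} ∩ {b0,b1,b2,b3,b5} = {b0}; idom=b0
  b2: preds {b1,b4}: {b0,b1} ∩ {b0,b1,b2,b3,b4} = {b0,b1}; idom=b1
  b6: preds {b1,b5}: {b0,b1} ∩ {b0,b1,b2,b3,b5} = {b0,b1}; idom=b1
  b8: preds {b5,b7}: {b0,b1,b2,b3,b5} ∩ {b0,b1,b6,b7} = {b0,b1}; idom=b1

Frontier:
  join b1 pred b0: · stop@b0
  join b1 pred b5: b5→b3→b2→b1 stop@b0
  join b2 pred b1: · stop@b1
  join b2 pred b4: b4→b3→b2 stop@b1
  join b6 pred b1: · stop@b1
  join b6 pred b5: b5→b3→b2 stop@b1
  join b8 pred b5: b5→b3→b2 stop@b1
  join b8 pred b7: b7→b6 stop@b1
  b0: DF=∅
  b1: DF={b1}
  b2: DF={b1,b2,b6,b8}
  b3: DF={b1,b2,b6,b8}
  b4: DF={b2}
  b5: DF={b1,b6,b8}
  b6: DF={b8}
  b7: DF={b8}
  b8: DF=∅
  b9: DF=∅

DF(b1) = ["b1"]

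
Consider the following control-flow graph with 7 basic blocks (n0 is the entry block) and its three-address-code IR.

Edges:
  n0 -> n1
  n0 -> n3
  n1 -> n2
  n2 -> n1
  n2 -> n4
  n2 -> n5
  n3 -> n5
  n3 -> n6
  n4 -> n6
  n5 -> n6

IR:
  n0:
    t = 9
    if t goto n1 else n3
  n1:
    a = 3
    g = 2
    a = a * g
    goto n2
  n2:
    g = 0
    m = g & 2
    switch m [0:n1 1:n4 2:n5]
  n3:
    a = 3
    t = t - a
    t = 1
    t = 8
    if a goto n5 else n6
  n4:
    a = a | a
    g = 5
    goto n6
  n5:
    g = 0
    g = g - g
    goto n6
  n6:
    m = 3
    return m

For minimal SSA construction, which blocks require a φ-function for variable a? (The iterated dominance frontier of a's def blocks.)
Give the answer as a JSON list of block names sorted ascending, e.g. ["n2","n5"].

idom tree: n1←n0 n2←n1 n3←n0 n4←n2 n5←n0 n6←n0
Dom∩ at merges:
  n1: preds {n0,n2}: {n0} ∩ {n0,n1,n2} = {n0}; idom=n0
  n5: preds {n2,n3}: {n0,n1,n2} ∩ {n0,n3} = {n0}; idom=n0
  n6: preds {n3,n4,n5}: {n0,n3} ∩ {n0,n1,n2,n4} ∩ {n0,n5} = {n0}; idom=n0

DF derivation:
  join n1 pred n0: · stop@n0
  join n1 pred n2: n2→n1 stop@n0
  join n5 pred n2: n2→n1 stop@n0
  join n5 pred n3: n3 stop@n0
  join n6 pred n3: n3 stop@n0
  join n6 pred n4: n4→n2→n1 stop@n0
  join n6 pred n5: n5 stop@n0
  DF(n0)=∅
  DF(n1)={n1,n5,n6}
  DF(n2)={n1,n5,n6}
  DF(n3)={n5,n6}
  DF(n4)={n6}
  DF(n5)={n6}
  DF(n6)=∅

φ for a: defs {n1,n3,n4}
  DF⁺ = {n1,n5,n6}

Answer: ["n1", "n5", "n6"]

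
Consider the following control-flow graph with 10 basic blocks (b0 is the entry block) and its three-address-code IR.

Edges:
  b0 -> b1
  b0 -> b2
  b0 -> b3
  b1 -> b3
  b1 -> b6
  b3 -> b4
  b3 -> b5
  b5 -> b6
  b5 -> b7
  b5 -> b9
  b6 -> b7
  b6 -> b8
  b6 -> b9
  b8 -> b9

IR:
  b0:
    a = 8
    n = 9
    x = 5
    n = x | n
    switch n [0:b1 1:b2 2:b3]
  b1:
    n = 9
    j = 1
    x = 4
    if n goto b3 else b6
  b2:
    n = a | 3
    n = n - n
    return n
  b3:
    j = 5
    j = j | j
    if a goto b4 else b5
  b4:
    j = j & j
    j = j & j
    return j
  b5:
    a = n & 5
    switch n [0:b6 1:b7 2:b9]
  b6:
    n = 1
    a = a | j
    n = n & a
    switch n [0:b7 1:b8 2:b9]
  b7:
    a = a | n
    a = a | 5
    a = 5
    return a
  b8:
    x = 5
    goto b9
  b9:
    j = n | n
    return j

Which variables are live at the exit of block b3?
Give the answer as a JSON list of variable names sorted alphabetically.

Block summaries:
  b0: def={a,n,x} ue=∅
  b1: def={j,n,x} ue=∅
  b2: def={n} ue={a}
  b3: def={j} ue={a}
  b4: def={j} ue={j}
  b5: def={a} ue={n}
  b6: def={a,n} ue={a,j}
  b7: def={a} ue={a,n}
  b8: def={x} ue=∅
  b9: def={j} ue={n}

Backward fixpoint:
  b0 li=∅ lo={a,n}
  b1 li={a} lo={a,j,n}
  b2 li={a} lo=∅
  b3 li={a,n} lo={j,n}
  b4 li={j} lo=∅
  b5 li={j,n} lo={a,j,n}
  b6 li={a,j} lo={a,n}
  b7 li={a,n} lo=∅
  b8 li={n} lo={n}
  b9 li={n} lo=∅

live-out(b3) = ["j", "n"]

Answer: ["j", "n"]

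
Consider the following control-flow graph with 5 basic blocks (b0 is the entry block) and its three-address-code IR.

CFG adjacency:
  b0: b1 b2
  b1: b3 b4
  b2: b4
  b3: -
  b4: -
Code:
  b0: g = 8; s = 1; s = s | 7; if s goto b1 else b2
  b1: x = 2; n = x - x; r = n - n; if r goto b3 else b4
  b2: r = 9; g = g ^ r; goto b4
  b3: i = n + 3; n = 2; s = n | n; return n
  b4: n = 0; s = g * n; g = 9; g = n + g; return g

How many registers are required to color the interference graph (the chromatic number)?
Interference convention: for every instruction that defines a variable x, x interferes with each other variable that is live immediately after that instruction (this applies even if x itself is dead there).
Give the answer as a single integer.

Per-block:
  b0 def {g,s} use ∅
  b1 def {n,r,x} use ∅
  b2 def {g,r} use {g}
  b3 def {i,n,s} use {n}
  b4 def {g,n,s} use {g}

Live sets:
  b0 li=∅ lo={g}
  b1 li={g} lo={g,n}
  b2 li={g} lo={g}
  b3 li={n} lo=∅
  b4 li={g} lo=∅

Interference:
  g — {n,r,s,x}
  i — ∅
  n — {g,r,s}
  r — {g,n}
  s — {g,n}
  x — {g}

Chromatic number:
  clique {g,n,r} ⇒ need ≥ 3
  assign g→c0 i→c0 n→c1 r→c2 s→c2 x→c1 — no edge inside a register ⇒ χ ≤ 3
  χ = 3

Answer: 3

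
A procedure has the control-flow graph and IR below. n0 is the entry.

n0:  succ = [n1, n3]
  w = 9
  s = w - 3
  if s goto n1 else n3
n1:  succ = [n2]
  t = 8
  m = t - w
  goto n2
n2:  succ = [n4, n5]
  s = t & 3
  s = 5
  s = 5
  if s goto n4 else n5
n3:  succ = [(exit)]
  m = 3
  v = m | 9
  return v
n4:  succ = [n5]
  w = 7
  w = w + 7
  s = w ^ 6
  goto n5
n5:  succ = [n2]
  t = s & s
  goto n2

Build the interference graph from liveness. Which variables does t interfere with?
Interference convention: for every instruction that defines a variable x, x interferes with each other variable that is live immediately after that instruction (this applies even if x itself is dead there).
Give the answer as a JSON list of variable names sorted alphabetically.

Answer: ["m", "w"]

Derivation:
Per-block:
  n0 def {s,w} use ∅
  n1 def {m,t} use {w}
  n2 def {s} use {t}
  n3 def {m,v} use ∅
  n4 def {s,w} use ∅
  n5 def {t} use {s}

Live sets:
  n0: in=∅ out={w}
  n1: in={w} out={t}
  n2: in={t} out={s}
  n3: in=∅ out=∅
  n4: in=∅ out={s}
  n5: in={s} out={t}

Interference:
  m: {t}
  s: {w}
  t: {m,w}
  v: ∅
  w: {s,t}

N(t) = ["m", "w"]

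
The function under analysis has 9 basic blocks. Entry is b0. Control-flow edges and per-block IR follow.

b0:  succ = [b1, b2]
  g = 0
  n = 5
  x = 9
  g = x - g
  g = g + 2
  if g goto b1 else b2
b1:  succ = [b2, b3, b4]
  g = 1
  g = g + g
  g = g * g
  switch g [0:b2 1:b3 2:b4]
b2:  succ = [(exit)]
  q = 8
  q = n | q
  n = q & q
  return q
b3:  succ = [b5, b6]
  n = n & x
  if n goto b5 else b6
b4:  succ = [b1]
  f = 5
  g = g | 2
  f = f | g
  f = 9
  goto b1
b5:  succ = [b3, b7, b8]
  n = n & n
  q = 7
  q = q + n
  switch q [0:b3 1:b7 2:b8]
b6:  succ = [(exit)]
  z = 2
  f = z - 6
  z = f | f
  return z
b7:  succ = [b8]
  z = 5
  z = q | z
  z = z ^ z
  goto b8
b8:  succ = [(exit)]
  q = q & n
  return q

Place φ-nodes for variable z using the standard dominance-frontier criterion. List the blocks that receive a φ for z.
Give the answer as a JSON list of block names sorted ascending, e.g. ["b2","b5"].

Answer: ["b8"]

Working:
idom tree: b1←b0 b2←b0 b3←b1 b4←b1 b5←b3 b6←b3 b7←b5 b8←b5
Join-block Dom:
  b1: preds {b0,b4}: {b0} ∩ {b0,b1,b4} = {b0}; idom=b0
  b2: preds {b0,b1}: {b0} ∩ {b0,b1} = {b0}; idom=b0
  b3: preds {b1,b5}: {b0,b1} ∩ {b0,b1,b3,b5} = {b0,b1}; idom=b1
  b8: preds {b5,b7}: {b0,b1,b3,b5} ∩ {b0,b1,b3,b5,b7} = {b0,b1,b3,b5}; idom=b5

DF walk-up:
  join b1 pred b0: · stop@b0
  join b1 pred b4: b4→b1 stop@b0
  join b2 pred b0: · stop@b0
  join b2 pred b1: b1 stop@b0
  join b3 pred b1: · stop@b1
  join b3 pred b5: b5→b3 stop@b1
  join b8 pred b5: · stop@b5
  join b8 pred b7: b7 stop@b5
  b0: DF=∅
  b1: DF={b1,b2}
  b2: DF=∅
  b3: DF={b3}
  b4: DF={b1}
  b5: DF={b3}
  b6: DF=∅
  b7: DF={b8}
  b8: DF=∅

φ for z: defs {b6,b7}
  DF⁺ = {b8}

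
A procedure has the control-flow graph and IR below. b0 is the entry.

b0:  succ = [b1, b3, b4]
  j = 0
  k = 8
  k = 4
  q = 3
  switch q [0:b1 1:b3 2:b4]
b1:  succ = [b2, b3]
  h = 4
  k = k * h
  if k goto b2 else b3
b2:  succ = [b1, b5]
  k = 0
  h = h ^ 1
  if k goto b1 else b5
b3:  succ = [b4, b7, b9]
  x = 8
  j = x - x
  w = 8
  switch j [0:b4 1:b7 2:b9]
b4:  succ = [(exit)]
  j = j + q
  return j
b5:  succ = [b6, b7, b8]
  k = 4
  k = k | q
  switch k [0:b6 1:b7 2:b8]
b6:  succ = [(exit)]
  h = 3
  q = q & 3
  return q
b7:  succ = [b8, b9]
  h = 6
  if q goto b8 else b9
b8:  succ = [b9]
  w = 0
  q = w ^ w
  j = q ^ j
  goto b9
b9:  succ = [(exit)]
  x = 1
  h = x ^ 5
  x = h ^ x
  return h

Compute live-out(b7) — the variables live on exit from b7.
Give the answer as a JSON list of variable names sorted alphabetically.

Block summaries:
  b0: {j,k,q} / ∅
  b1: {h,k} / {k}
  b2: {h,k} / {h}
  b3: {j,w,x} / ∅
  b4: {j} / {j,q}
  b5: {k} / {q}
  b6: {h,q} / {q}
  b7: {h} / {q}
  b8: {j,q,w} / {j}
  b9: {h,x} / ∅

Live sets:
  b0: in=∅ out={j,k,q}
  b1: in={j,k,q} out={h,j,q}
  b2: in={h,j,q} out={j,k,q}
  b3: in={q} out={j,q}
  b4: in={j,q} out=∅
  b5: in={j,q} out={j,q}
  b6: in={q} out=∅
  b7: in={j,q} out={j}
  b8: in={j} out=∅
  b9: in=∅ out=∅

live-out(b7) = ["j"]

Answer: ["j"]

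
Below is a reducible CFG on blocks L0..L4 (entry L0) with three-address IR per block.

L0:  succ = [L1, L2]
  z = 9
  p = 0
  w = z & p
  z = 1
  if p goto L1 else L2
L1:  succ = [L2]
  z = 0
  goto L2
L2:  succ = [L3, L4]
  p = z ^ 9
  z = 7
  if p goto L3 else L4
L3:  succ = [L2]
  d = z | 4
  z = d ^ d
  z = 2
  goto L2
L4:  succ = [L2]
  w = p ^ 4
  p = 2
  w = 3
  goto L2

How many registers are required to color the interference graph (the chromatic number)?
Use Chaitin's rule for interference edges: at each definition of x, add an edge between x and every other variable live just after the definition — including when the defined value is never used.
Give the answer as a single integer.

Per-block:
  L0: {p,w,z} / ∅
  L1: {z} / ∅
  L2: {p,z} / {z}
  L3: {d,z} / {z}
  L4: {p,w} / {p}

Live sets:
  live L0: ∅→{z}
  live L1: ∅→{z}
  live L2: {z}→{p,z}
  live L3: {z}→{z}
  live L4: {p,z}→{z}

Conflict graph:
  d — ∅
  p — {w,z}
  w — {p,z}
  z — {p,w}

Registers:
  lower bound: {p,w,z} mutually conflict ⇒ χ ≥ 3
  3-colouring: R0={d,p}  R1={w}  R2={z}
  χ = 3

Answer: 3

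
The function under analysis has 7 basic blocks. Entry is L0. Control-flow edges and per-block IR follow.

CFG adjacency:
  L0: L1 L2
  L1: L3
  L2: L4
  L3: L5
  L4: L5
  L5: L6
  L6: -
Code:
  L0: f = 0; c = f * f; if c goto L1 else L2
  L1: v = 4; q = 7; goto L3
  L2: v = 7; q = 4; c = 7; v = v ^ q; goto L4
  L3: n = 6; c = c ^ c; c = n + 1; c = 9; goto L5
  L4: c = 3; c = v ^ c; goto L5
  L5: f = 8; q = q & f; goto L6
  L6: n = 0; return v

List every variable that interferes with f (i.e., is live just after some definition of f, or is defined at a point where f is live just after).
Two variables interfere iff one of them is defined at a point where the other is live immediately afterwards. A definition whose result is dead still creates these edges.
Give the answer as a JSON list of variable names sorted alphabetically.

Answer: ["q", "v"]

Working:
Block summaries:
  L0: def={c,f} ue=∅
  L1: def={q,v} ue=∅
  L2: def={c,q,v} ue=∅
  L3: def={c,n} ue={c}
  L4: def={c} ue={v}
  L5: def={f,q} ue={q}
  L6: def={n} ue={v}

Live sets:
  live L0: ∅→{c}
  live L1: {c}→{c,q,v}
  live L2: ∅→{q,v}
  live L3: {c,q,v}→{q,v}
  live L4: {q,v}→{q,v}
  live L5: {q,v}→{v}
  live L6: {v}→∅

Conflict graph:
  c — {n,q,v}
  f — {q,v}
  n — {c,q,v}
  q — {c,f,n,v}
  v — {c,f,n,q}

N(f) = ["q", "v"]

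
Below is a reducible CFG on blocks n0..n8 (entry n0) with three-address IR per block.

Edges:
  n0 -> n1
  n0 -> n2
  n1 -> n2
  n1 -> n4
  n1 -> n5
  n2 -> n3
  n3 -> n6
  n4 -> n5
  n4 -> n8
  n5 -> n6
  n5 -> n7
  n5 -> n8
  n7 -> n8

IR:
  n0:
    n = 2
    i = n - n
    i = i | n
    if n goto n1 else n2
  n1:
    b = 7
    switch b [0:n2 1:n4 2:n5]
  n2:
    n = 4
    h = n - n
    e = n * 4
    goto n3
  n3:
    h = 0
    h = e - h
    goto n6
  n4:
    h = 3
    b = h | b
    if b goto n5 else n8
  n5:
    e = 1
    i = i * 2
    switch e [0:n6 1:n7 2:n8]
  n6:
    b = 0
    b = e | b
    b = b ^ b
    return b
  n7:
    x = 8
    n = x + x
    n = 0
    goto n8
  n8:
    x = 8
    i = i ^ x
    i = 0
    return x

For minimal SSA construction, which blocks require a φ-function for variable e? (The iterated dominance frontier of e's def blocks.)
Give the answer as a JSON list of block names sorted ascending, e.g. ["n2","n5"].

idom tree: n1←n0 n2←n0 n3←n2 n4←n1 n5←n1 n6←n0 n7←n5 n8←n1
Dom∩ at merges:
  n2: preds {n0,n1}: {n0} ∩ {n0,n1} = {n0}; idom=n0
  n5: preds {n1,n4}: {n0,n1} ∩ {n0,n1,n4} = {n0,n1}; idom=n1
  n6: preds {n3,n5}: {n0,n2,n3} ∩ {n0,n1,n5} = {n0}; idom=n0
  n8: preds {n4,n5,n7}: {n0,n1,n4} ∩ {n0,n1,n5} ∩ {n0,n1,n5,n7} = {n0,n1}; idom=n1

DF walk-up:
  join n2 pred n0: · stop@n0
  join n2 pred n1: n1 stop@n0
  join n5 pred n1: · stop@n1
  join n5 pred n4: n4 stop@n1
  join n6 pred n3: n3→n2 stop@n0
  join n6 pred n5: n5→n1 stop@n0
  join n8 pred n4: n4 stop@n1
  join n8 pred n5: n5 stop@n1
  join n8 pred n7: n7→n5 stop@n1
  n0 → ∅
  n1 → {n2,n6}
  n2 → {n6}
  n3 → {n6}
  n4 → {n5,n8}
  n5 → {n6,n8}
  n6 → ∅
  n7 → {n8}
  n8 → ∅

φ for e: defs {n2,n5}
  DF⁺ = {n6,n8}

Answer: ["n6", "n8"]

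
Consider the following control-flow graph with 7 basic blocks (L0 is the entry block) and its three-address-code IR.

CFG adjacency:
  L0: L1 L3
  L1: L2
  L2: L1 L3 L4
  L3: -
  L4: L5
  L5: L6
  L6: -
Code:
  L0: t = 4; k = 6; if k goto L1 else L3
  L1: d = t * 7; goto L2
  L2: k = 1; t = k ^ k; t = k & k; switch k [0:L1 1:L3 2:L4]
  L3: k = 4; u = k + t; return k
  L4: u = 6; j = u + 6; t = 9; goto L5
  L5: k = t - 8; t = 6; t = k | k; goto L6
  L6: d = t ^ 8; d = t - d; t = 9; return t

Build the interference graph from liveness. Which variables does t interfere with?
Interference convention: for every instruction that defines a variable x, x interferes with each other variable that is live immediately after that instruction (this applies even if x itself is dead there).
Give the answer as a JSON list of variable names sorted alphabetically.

Answer: ["d", "k"]

Analysis:
Per-block:
  L0: def={k,t} ue=∅
  L1: def={d} ue={t}
  L2: def={k,t} ue=∅
  L3: def={k,u} ue={t}
  L4: def={j,t,u} ue=∅
  L5: def={k,t} ue={t}
  L6: def={d,t} ue={t}

Live sets:
  live L0: ∅→{t}
  live L1: {t}→∅
  live L2: ∅→{t}
  live L3: {t}→∅
  live L4: ∅→{t}
  live L5: {t}→{t}
  live L6: {t}→∅

Conflict graph:
  d — {t}
  j — ∅
  k — {t,u}
  t — {d,k}
  u — {k}

N(t) = ["d", "k"]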